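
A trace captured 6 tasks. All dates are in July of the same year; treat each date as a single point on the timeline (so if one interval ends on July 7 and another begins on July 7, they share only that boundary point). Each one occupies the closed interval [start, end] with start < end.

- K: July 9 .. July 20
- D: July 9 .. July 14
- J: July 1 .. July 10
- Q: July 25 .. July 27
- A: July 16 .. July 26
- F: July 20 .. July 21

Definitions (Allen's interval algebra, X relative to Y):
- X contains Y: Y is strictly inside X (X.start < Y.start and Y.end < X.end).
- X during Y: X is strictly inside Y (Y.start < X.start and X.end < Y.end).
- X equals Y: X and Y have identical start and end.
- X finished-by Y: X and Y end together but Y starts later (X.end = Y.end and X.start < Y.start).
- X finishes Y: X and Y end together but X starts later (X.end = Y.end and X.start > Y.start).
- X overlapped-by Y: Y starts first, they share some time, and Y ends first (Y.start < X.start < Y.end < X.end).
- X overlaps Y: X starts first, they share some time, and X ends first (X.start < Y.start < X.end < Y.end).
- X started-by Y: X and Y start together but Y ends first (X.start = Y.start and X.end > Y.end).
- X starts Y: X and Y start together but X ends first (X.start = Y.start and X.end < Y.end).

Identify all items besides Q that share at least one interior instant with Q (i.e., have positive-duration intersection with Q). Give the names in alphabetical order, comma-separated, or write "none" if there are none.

Target Q = [July 25, July 27].
A [July 16, July 26] → overlaps → yes.
D [July 9, July 14] → before → no.
F [July 20, July 21] → before → no.
J [July 1, July 10] → before → no.
K [July 9, July 20] → before → no.
Result: A.

A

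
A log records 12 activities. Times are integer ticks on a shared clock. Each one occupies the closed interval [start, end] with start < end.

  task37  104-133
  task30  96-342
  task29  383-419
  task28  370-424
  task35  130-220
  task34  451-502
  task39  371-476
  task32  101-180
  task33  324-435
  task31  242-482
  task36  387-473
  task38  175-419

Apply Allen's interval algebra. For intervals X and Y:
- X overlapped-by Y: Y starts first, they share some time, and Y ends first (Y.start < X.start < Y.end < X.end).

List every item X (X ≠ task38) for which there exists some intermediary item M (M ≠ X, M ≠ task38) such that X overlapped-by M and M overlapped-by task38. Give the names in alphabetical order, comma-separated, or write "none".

task34, task36, task39

Target task38 = [175, 419].
Intermediaries M with M overlapped-by task38: task28, task31, task33, task36, task39.
Via task28 — items with X overlapped-by task28: task36, task39.
Via task31 — items with X overlapped-by task31: task34.
Via task33 — items with X overlapped-by task33: task36, task39.
Via task36 — items with X overlapped-by task36: task34.
Via task39 — items with X overlapped-by task39: task34.
Union: task34, task36, task39.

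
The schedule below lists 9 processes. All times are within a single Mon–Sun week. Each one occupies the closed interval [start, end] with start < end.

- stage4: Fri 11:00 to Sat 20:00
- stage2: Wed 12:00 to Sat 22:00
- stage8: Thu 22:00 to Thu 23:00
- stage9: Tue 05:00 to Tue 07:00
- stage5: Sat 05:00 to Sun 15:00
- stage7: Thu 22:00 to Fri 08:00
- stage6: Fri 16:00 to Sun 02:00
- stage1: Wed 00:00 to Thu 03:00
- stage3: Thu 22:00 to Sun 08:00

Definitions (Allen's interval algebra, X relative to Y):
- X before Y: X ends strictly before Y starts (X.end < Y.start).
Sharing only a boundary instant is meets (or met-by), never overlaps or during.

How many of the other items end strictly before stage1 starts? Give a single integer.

1

Target stage1 = [Wed 00:00, Thu 03:00].
stage2 [Wed 12:00, Sat 22:00] → overlapped-by → no.
stage3 [Thu 22:00, Sun 08:00] → after → no.
stage4 [Fri 11:00, Sat 20:00] → after → no.
stage5 [Sat 05:00, Sun 15:00] → after → no.
stage6 [Fri 16:00, Sun 02:00] → after → no.
stage7 [Thu 22:00, Fri 08:00] → after → no.
stage8 [Thu 22:00, Thu 23:00] → after → no.
stage9 [Tue 05:00, Tue 07:00] → before → counts.
Total: 1.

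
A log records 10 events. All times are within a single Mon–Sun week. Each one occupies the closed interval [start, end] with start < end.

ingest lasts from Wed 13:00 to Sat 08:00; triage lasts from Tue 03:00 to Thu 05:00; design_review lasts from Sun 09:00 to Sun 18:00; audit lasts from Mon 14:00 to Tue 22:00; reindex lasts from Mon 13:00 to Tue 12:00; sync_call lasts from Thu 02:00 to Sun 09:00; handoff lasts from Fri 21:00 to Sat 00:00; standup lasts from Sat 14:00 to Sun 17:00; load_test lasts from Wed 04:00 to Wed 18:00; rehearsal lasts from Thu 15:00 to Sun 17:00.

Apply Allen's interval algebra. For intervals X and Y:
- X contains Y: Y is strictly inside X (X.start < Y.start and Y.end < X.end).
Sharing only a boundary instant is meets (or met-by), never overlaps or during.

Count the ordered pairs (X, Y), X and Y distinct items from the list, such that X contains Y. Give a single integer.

Checking all 90 ordered pairs for relation 'contains'; matching pairs in alphabetical order:
(ingest, handoff): ingest contains handoff ✓
(rehearsal, handoff): rehearsal contains handoff ✓
(sync_call, handoff): sync_call contains handoff ✓
(triage, load_test): triage contains load_test ✓
Count: 4.

4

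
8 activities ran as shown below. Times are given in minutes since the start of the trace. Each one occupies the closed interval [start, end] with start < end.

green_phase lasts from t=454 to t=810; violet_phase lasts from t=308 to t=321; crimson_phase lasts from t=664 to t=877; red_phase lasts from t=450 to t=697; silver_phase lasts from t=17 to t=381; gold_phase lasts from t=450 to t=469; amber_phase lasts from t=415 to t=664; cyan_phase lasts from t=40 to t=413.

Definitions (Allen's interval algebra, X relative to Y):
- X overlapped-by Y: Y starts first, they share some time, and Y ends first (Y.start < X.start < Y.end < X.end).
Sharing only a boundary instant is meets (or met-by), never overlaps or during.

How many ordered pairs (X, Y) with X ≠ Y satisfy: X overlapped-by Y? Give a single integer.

Checking all 56 ordered pairs for relation 'overlapped-by'; matching pairs in alphabetical order:
(crimson_phase, green_phase): crimson_phase overlapped-by green_phase ✓
(crimson_phase, red_phase): crimson_phase overlapped-by red_phase ✓
(cyan_phase, silver_phase): cyan_phase overlapped-by silver_phase ✓
(green_phase, amber_phase): green_phase overlapped-by amber_phase ✓
(green_phase, gold_phase): green_phase overlapped-by gold_phase ✓
(green_phase, red_phase): green_phase overlapped-by red_phase ✓
(red_phase, amber_phase): red_phase overlapped-by amber_phase ✓
Count: 7.

7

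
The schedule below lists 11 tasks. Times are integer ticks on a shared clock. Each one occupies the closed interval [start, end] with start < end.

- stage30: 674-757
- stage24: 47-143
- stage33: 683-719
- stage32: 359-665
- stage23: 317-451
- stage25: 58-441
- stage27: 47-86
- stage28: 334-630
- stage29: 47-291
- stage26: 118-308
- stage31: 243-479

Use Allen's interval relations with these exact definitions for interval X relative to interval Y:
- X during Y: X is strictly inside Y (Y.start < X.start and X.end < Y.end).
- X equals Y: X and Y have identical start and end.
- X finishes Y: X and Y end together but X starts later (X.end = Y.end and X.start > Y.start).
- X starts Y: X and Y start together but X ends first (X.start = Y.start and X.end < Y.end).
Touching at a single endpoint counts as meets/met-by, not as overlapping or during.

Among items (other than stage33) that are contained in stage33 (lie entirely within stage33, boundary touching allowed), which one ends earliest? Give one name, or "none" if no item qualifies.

Target stage33 = [683, 719].
stage23 [317, 451] → before → excluded.
stage24 [47, 143] → before → excluded.
stage25 [58, 441] → before → excluded.
stage26 [118, 308] → before → excluded.
stage27 [47, 86] → before → excluded.
stage28 [334, 630] → before → excluded.
stage29 [47, 291] → before → excluded.
stage30 [674, 757] → contains → excluded.
stage31 [243, 479] → before → excluded.
stage32 [359, 665] → before → excluded.
No candidates → none.

none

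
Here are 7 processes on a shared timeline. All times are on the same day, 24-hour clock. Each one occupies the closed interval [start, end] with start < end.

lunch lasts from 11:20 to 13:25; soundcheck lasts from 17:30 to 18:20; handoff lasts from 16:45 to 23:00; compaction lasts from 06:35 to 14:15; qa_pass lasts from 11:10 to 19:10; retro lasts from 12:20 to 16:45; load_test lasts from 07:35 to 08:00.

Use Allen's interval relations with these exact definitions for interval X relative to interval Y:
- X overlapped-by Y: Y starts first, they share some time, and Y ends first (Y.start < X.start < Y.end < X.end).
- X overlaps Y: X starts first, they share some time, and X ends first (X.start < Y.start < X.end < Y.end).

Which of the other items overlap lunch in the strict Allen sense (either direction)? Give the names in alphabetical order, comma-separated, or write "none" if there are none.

retro

Target lunch = [11:20, 13:25].
compaction [06:35, 14:15] → contains → no.
handoff [16:45, 23:00] → after → no.
load_test [07:35, 08:00] → before → no.
qa_pass [11:10, 19:10] → contains → no.
retro [12:20, 16:45] → overlapped-by → yes.
soundcheck [17:30, 18:20] → after → no.
Result: retro.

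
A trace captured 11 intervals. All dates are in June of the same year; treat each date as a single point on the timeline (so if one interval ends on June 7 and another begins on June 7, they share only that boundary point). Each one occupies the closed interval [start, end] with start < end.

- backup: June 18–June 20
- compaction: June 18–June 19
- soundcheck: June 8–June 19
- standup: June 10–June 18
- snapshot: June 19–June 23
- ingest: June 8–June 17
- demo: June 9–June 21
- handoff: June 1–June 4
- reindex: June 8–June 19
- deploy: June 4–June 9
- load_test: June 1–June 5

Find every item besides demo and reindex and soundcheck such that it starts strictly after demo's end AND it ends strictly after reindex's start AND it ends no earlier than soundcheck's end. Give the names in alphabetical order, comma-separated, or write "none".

none

Conditions: its start is strictly after demo's end (X.start > June 21) AND its end is strictly after reindex's start (X.end > June 8) AND its end is no earlier than soundcheck's end (X.end >= June 19).
backup: start June 18 > June 21? ✗; end June 20 > June 8? ✓; end June 20 >= June 19? ✓ → no.
compaction: start June 18 > June 21? ✗; end June 19 > June 8? ✓; end June 19 >= June 19? ✓ → no.
deploy: start June 4 > June 21? ✗; end June 9 > June 8? ✓; end June 9 >= June 19? ✗ → no.
handoff: start June 1 > June 21? ✗; end June 4 > June 8? ✗; end June 4 >= June 19? ✗ → no.
ingest: start June 8 > June 21? ✗; end June 17 > June 8? ✓; end June 17 >= June 19? ✗ → no.
load_test: start June 1 > June 21? ✗; end June 5 > June 8? ✗; end June 5 >= June 19? ✗ → no.
snapshot: start June 19 > June 21? ✗; end June 23 > June 8? ✓; end June 23 >= June 19? ✓ → no.
standup: start June 10 > June 21? ✗; end June 18 > June 8? ✓; end June 18 >= June 19? ✗ → no.
Result: none.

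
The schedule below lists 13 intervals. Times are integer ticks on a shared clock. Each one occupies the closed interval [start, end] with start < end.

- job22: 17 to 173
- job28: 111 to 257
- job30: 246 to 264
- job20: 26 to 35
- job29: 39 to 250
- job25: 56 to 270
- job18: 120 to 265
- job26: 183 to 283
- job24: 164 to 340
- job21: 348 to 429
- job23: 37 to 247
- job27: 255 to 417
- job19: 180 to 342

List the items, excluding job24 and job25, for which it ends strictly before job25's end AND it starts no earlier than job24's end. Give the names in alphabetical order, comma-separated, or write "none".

Conditions: its end is strictly before job25's end (X.end < 270) AND its start is no earlier than job24's end (X.start >= 340).
job18: end 265 < 270? ✓; start 120 >= 340? ✗ → no.
job19: end 342 < 270? ✗; start 180 >= 340? ✗ → no.
job20: end 35 < 270? ✓; start 26 >= 340? ✗ → no.
job21: end 429 < 270? ✗; start 348 >= 340? ✓ → no.
job22: end 173 < 270? ✓; start 17 >= 340? ✗ → no.
job23: end 247 < 270? ✓; start 37 >= 340? ✗ → no.
job26: end 283 < 270? ✗; start 183 >= 340? ✗ → no.
job27: end 417 < 270? ✗; start 255 >= 340? ✗ → no.
job28: end 257 < 270? ✓; start 111 >= 340? ✗ → no.
job29: end 250 < 270? ✓; start 39 >= 340? ✗ → no.
job30: end 264 < 270? ✓; start 246 >= 340? ✗ → no.
Result: none.

none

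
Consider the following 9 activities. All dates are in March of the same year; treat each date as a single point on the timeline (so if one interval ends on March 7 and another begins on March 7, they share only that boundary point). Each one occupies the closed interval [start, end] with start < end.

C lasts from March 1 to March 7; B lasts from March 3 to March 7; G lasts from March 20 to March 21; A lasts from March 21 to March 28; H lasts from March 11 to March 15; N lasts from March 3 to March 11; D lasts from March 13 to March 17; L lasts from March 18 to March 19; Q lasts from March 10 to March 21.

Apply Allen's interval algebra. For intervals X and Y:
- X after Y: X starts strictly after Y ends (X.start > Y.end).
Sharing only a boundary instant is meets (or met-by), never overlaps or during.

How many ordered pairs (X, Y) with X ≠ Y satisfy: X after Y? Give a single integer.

24

Checking all 72 ordered pairs for relation 'after'; matching pairs in alphabetical order:
(A, B): A after B ✓
(A, C): A after C ✓
(A, D): A after D ✓
(A, H): A after H ✓
(A, L): A after L ✓
(A, N): A after N ✓
(D, B): D after B ✓
(D, C): D after C ✓
(D, N): D after N ✓
(G, B): G after B ✓
(G, C): G after C ✓
(G, D): G after D ✓
(G, H): G after H ✓
(G, L): G after L ✓
(G, N): G after N ✓
(H, B): H after B ✓
(H, C): H after C ✓
(L, B): L after B ✓
(L, C): L after C ✓
(L, D): L after D ✓
(L, H): L after H ✓
(L, N): L after N ✓
(Q, B): Q after B ✓
(Q, C): Q after C ✓
Count: 24.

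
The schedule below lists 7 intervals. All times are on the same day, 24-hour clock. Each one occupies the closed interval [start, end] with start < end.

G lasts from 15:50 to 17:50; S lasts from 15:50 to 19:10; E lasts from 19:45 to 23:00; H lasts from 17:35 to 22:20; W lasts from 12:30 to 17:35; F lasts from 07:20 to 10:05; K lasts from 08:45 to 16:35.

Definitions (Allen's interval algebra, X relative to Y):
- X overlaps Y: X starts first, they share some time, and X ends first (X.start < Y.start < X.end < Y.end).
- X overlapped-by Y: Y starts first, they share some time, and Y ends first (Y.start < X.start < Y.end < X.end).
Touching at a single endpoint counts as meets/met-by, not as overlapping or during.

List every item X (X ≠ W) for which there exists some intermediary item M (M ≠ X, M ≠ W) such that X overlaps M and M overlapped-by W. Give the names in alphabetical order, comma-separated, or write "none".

Target W = [12:30, 17:35].
Intermediaries M with M overlapped-by W: G, S.
Via G — items with X overlaps G: K.
Via S — items with X overlaps S: K.
Union: K.

K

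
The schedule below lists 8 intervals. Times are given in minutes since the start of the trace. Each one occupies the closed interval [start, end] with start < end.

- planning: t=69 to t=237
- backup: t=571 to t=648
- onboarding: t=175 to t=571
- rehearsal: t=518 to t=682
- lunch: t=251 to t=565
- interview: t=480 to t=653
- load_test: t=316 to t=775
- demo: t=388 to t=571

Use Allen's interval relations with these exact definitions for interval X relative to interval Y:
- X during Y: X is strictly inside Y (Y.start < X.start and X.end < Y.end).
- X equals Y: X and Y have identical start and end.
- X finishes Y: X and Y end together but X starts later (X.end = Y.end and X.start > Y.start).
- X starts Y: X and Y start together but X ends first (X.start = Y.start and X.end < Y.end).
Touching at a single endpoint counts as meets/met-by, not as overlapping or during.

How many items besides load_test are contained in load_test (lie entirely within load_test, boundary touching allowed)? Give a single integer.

Target load_test = [t=316, t=775].
backup [t=571, t=648] → during → counts.
demo [t=388, t=571] → during → counts.
interview [t=480, t=653] → during → counts.
lunch [t=251, t=565] → overlaps → no.
onboarding [t=175, t=571] → overlaps → no.
planning [t=69, t=237] → before → no.
rehearsal [t=518, t=682] → during → counts.
Total: 4.

4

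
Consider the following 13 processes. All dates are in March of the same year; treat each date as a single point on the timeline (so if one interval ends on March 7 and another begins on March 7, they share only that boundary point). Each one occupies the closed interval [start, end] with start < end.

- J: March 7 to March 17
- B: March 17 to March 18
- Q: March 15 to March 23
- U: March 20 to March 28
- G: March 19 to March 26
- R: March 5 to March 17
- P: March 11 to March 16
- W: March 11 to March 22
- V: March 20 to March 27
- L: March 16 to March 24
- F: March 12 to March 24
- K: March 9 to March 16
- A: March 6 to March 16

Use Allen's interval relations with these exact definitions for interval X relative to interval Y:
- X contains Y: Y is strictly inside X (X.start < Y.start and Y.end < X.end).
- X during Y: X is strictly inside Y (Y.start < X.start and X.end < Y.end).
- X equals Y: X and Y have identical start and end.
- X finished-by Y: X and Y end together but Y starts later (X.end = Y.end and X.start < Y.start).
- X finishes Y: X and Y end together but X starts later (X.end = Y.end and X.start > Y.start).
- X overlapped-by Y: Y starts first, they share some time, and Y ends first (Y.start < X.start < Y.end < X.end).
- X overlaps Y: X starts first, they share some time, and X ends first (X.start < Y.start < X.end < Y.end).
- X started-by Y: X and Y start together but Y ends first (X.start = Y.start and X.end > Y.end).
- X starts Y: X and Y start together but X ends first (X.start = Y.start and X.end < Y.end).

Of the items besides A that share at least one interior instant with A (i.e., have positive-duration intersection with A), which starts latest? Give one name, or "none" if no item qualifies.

Target A = [March 6, March 16].
B [March 17, March 18] → after → excluded.
F [March 12, March 24] → overlapped-by → candidate.
G [March 19, March 26] → after → excluded.
J [March 7, March 17] → overlapped-by → candidate.
K [March 9, March 16] → finishes → candidate.
L [March 16, March 24] → met-by → excluded.
P [March 11, March 16] → finishes → candidate.
Q [March 15, March 23] → overlapped-by → candidate.
R [March 5, March 17] → contains → candidate.
U [March 20, March 28] → after → excluded.
V [March 20, March 27] → after → excluded.
W [March 11, March 22] → overlapped-by → candidate.
Among candidates, latest start is March 15 → Q.

Q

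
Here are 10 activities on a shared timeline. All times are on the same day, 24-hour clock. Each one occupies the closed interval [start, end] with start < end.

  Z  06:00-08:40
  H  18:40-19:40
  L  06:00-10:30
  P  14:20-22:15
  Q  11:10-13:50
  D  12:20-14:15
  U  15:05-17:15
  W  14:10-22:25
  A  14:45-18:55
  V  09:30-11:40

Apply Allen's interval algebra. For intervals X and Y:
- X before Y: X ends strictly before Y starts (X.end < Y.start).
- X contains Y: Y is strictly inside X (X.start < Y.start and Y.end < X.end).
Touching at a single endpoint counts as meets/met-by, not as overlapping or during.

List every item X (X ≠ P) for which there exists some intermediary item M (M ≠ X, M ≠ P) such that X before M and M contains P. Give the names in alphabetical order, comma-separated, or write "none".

Target P = [14:20, 22:15].
Intermediaries M with M contains P: W.
Via W — items with X before W: L, Q, V, Z.
Union: L, Q, V, Z.

L, Q, V, Z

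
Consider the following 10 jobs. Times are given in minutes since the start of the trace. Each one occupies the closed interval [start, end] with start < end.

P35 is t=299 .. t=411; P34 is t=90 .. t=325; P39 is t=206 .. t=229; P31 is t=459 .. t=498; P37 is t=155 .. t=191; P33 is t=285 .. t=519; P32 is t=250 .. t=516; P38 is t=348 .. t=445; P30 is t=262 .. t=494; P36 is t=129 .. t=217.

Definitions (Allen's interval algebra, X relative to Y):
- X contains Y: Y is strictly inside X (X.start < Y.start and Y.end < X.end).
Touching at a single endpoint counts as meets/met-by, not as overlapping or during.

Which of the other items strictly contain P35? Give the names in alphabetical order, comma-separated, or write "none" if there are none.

P30, P32, P33

Target P35 = [t=299, t=411].
P30 [t=262, t=494] → contains → yes.
P31 [t=459, t=498] → after → no.
P32 [t=250, t=516] → contains → yes.
P33 [t=285, t=519] → contains → yes.
P34 [t=90, t=325] → overlaps → no.
P36 [t=129, t=217] → before → no.
P37 [t=155, t=191] → before → no.
P38 [t=348, t=445] → overlapped-by → no.
P39 [t=206, t=229] → before → no.
Result: P30, P32, P33.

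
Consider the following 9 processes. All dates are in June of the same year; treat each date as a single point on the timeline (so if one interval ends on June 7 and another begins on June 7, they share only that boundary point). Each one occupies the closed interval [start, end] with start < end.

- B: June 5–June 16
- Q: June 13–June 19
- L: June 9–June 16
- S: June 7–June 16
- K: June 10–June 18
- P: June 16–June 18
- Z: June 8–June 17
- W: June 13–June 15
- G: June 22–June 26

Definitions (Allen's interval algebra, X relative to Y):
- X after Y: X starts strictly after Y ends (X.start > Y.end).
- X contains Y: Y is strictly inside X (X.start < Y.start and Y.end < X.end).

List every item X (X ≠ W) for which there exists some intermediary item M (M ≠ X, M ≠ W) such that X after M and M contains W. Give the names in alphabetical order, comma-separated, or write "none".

Target W = [June 13, June 15].
Intermediaries M with M contains W: B, K, L, S, Z.
Via B — items with X after B: G.
Via K — items with X after K: G.
Via L — items with X after L: G.
Via S — items with X after S: G.
Via Z — items with X after Z: G.
Union: G.

G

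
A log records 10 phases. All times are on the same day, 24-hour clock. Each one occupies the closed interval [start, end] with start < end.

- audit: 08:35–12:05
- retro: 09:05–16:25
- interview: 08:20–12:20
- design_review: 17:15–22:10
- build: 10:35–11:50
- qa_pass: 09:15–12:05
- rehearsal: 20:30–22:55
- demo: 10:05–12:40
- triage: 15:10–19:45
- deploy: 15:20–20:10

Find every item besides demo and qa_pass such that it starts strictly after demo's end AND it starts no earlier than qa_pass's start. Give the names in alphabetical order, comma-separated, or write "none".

deploy, design_review, rehearsal, triage

Conditions: its start is strictly after demo's end (X.start > 12:40) AND its start is no earlier than qa_pass's start (X.start >= 09:15).
audit: start 08:35 > 12:40? ✗; start 08:35 >= 09:15? ✗ → no.
build: start 10:35 > 12:40? ✗; start 10:35 >= 09:15? ✓ → no.
deploy: start 15:20 > 12:40? ✓; start 15:20 >= 09:15? ✓ → yes.
design_review: start 17:15 > 12:40? ✓; start 17:15 >= 09:15? ✓ → yes.
interview: start 08:20 > 12:40? ✗; start 08:20 >= 09:15? ✗ → no.
rehearsal: start 20:30 > 12:40? ✓; start 20:30 >= 09:15? ✓ → yes.
retro: start 09:05 > 12:40? ✗; start 09:05 >= 09:15? ✗ → no.
triage: start 15:10 > 12:40? ✓; start 15:10 >= 09:15? ✓ → yes.
Result: deploy, design_review, rehearsal, triage.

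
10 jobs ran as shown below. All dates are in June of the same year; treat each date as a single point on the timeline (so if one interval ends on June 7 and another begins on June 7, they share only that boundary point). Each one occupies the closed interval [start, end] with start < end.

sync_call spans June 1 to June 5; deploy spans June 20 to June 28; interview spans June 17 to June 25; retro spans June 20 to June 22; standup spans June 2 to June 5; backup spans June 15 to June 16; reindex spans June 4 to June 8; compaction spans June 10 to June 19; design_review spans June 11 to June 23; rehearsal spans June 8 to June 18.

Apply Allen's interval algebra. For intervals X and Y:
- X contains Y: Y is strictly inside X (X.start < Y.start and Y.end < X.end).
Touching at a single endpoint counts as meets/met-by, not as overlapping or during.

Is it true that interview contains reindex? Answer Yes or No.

No

interview = [June 17, June 25], reindex = [June 4, June 8].
Actual relation of interview to reindex: after.
Asked whether 'contains' holds → No.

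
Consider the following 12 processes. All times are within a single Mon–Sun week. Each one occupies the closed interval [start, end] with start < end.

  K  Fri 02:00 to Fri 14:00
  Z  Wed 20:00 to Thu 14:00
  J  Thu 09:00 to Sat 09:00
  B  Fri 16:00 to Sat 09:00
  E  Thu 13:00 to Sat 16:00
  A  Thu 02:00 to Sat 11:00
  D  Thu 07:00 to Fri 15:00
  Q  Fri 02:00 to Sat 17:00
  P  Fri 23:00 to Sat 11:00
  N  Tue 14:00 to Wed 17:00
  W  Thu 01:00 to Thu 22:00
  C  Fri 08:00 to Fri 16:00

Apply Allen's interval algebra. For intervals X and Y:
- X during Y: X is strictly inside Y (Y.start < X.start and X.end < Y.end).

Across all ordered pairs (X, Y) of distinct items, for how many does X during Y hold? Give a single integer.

15

Checking all 132 ordered pairs for relation 'during'; matching pairs in alphabetical order:
(B, A): B during A ✓
(B, E): B during E ✓
(B, Q): B during Q ✓
(C, A): C during A ✓
(C, E): C during E ✓
(C, J): C during J ✓
(C, Q): C during Q ✓
(D, A): D during A ✓
(J, A): J during A ✓
(K, A): K during A ✓
(K, D): K during D ✓
(K, E): K during E ✓
(K, J): K during J ✓
(P, E): P during E ✓
(P, Q): P during Q ✓
Count: 15.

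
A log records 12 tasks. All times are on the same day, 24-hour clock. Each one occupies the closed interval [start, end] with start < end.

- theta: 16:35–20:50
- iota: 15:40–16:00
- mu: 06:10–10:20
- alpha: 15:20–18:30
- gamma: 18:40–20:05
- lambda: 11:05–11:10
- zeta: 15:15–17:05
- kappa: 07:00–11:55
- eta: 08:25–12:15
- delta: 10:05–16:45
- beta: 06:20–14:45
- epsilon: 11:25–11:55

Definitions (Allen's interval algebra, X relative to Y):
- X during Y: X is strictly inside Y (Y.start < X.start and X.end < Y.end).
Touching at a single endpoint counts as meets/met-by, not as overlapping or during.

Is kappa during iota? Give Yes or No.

No

kappa = [07:00, 11:55], iota = [15:40, 16:00].
Actual relation of kappa to iota: before.
Asked whether 'during' holds → No.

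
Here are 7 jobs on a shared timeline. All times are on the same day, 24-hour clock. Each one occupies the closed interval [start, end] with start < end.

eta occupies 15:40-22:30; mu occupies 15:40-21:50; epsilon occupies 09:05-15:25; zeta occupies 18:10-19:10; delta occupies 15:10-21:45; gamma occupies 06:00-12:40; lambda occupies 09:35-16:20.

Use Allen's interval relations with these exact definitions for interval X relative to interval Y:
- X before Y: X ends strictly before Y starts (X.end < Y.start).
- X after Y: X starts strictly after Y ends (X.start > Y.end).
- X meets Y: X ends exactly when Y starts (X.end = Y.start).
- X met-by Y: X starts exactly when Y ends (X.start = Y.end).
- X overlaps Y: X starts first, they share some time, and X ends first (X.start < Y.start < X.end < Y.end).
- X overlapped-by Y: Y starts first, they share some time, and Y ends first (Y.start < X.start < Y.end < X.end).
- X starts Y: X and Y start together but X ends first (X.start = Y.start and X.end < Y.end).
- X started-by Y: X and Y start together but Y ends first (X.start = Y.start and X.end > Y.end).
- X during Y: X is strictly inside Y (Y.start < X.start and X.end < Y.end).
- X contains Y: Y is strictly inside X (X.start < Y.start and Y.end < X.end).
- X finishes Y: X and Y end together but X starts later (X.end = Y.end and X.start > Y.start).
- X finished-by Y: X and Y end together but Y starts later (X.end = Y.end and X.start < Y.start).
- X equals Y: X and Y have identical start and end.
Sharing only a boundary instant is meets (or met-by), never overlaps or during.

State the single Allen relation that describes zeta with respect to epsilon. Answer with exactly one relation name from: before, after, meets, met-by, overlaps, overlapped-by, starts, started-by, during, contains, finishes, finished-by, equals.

after

zeta = [18:10, 19:10]; epsilon = [09:05, 15:25].
Compare endpoints: zeta.start > epsilon.start, zeta.start > epsilon.end, zeta.end > epsilon.start, zeta.end > epsilon.end.
That pattern is 'after'.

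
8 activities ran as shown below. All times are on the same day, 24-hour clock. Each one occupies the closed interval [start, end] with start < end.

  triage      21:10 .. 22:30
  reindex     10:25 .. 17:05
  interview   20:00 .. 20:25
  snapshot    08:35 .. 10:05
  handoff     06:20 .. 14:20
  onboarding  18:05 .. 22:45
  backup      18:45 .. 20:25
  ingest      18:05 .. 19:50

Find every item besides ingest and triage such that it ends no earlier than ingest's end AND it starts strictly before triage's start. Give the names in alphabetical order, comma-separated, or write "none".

Conditions: its end is no earlier than ingest's end (X.end >= 19:50) AND its start is strictly before triage's start (X.start < 21:10).
backup: end 20:25 >= 19:50? ✓; start 18:45 < 21:10? ✓ → yes.
handoff: end 14:20 >= 19:50? ✗; start 06:20 < 21:10? ✓ → no.
interview: end 20:25 >= 19:50? ✓; start 20:00 < 21:10? ✓ → yes.
onboarding: end 22:45 >= 19:50? ✓; start 18:05 < 21:10? ✓ → yes.
reindex: end 17:05 >= 19:50? ✗; start 10:25 < 21:10? ✓ → no.
snapshot: end 10:05 >= 19:50? ✗; start 08:35 < 21:10? ✓ → no.
Result: backup, interview, onboarding.

backup, interview, onboarding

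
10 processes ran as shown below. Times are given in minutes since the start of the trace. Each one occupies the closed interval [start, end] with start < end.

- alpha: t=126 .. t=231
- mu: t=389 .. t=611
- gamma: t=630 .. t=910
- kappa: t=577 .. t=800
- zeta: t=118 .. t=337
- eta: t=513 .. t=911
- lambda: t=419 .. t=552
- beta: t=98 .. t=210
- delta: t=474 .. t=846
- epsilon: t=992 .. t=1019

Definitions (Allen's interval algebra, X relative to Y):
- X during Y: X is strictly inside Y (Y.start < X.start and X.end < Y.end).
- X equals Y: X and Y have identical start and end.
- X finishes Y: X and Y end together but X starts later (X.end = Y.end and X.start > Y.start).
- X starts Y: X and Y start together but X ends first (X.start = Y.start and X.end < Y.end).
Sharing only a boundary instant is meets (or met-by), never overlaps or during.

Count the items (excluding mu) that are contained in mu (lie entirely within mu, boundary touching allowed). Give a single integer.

1

Target mu = [t=389, t=611].
alpha [t=126, t=231] → before → no.
beta [t=98, t=210] → before → no.
delta [t=474, t=846] → overlapped-by → no.
epsilon [t=992, t=1019] → after → no.
eta [t=513, t=911] → overlapped-by → no.
gamma [t=630, t=910] → after → no.
kappa [t=577, t=800] → overlapped-by → no.
lambda [t=419, t=552] → during → counts.
zeta [t=118, t=337] → before → no.
Total: 1.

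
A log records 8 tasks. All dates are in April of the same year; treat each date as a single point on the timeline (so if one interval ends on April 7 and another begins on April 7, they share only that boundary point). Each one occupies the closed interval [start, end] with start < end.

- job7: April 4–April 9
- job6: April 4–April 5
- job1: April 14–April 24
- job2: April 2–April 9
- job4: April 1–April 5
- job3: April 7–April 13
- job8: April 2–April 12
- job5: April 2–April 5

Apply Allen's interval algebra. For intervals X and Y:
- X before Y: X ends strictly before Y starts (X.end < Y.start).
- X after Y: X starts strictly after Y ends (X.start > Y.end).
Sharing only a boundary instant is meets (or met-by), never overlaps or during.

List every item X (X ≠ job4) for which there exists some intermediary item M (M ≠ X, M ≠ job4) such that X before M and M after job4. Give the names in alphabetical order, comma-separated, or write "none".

job2, job3, job5, job6, job7, job8

Target job4 = [April 1, April 5].
Intermediaries M with M after job4: job1, job3.
Via job1 — items with X before job1: job2, job3, job5, job6, job7, job8.
Via job3 — items with X before job3: job5, job6.
Union: job2, job3, job5, job6, job7, job8.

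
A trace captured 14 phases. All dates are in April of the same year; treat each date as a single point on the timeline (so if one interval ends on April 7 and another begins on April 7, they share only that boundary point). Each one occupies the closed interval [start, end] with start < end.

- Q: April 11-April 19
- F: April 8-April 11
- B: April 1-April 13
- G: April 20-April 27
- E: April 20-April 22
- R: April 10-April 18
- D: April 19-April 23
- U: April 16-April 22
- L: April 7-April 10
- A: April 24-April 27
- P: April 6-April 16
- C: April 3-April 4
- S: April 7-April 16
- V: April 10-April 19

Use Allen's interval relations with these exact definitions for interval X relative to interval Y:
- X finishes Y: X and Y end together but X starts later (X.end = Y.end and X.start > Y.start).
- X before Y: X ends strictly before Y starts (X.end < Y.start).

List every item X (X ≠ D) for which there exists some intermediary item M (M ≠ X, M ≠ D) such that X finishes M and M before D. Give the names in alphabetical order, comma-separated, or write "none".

Target D = [April 19, April 23].
Intermediaries M with M before D: B, C, F, L, P, R, S.
Via B — items with X finishes B: none.
Via C — items with X finishes C: none.
Via F — items with X finishes F: none.
Via L — items with X finishes L: none.
Via P — items with X finishes P: S.
Via R — items with X finishes R: none.
Via S — items with X finishes S: none.
Union: S.

S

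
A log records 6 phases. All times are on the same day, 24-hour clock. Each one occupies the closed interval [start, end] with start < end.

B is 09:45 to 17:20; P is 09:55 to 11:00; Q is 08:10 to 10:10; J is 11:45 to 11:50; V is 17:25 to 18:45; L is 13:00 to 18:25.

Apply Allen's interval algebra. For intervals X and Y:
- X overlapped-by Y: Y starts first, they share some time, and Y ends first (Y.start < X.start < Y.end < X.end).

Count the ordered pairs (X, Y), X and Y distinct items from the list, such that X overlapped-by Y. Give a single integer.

4

Checking all 30 ordered pairs for relation 'overlapped-by'; matching pairs in alphabetical order:
(B, Q): B overlapped-by Q ✓
(L, B): L overlapped-by B ✓
(P, Q): P overlapped-by Q ✓
(V, L): V overlapped-by L ✓
Count: 4.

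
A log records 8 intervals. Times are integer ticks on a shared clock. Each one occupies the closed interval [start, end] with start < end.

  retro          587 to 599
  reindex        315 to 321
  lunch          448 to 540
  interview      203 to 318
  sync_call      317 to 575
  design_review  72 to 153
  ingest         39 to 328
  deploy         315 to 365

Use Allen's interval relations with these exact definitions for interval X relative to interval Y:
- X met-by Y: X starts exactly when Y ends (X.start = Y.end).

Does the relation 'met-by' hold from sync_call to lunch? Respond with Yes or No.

sync_call = [317, 575], lunch = [448, 540].
Actual relation of sync_call to lunch: contains.
Asked whether 'met-by' holds → No.

No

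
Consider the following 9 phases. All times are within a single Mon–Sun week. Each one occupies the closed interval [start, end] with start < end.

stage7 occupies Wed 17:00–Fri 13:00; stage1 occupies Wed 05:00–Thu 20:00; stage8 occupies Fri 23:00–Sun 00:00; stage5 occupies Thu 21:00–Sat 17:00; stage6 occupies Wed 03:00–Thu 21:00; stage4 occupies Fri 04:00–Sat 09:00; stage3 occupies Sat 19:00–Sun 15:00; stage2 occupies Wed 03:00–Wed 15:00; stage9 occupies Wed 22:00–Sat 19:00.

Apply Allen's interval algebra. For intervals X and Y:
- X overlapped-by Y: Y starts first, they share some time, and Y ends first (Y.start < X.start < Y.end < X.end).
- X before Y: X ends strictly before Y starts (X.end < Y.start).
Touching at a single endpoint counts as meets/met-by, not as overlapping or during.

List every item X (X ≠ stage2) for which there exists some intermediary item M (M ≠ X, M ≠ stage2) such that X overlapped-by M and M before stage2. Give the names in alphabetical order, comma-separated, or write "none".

Target stage2 = [Wed 03:00, Wed 15:00].
Intermediaries M with M before stage2: none.
Union: none.

none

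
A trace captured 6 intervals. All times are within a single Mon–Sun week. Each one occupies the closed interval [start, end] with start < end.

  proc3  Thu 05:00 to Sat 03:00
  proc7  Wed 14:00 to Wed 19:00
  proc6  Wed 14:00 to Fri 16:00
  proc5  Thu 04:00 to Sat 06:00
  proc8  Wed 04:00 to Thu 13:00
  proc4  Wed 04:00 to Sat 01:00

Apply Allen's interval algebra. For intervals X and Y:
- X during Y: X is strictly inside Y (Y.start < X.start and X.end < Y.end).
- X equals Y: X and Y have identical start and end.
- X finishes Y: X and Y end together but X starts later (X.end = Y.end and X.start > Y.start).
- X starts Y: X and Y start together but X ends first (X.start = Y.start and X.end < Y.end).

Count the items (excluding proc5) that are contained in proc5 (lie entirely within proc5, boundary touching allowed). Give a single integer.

Target proc5 = [Thu 04:00, Sat 06:00].
proc3 [Thu 05:00, Sat 03:00] → during → counts.
proc4 [Wed 04:00, Sat 01:00] → overlaps → no.
proc6 [Wed 14:00, Fri 16:00] → overlaps → no.
proc7 [Wed 14:00, Wed 19:00] → before → no.
proc8 [Wed 04:00, Thu 13:00] → overlaps → no.
Total: 1.

1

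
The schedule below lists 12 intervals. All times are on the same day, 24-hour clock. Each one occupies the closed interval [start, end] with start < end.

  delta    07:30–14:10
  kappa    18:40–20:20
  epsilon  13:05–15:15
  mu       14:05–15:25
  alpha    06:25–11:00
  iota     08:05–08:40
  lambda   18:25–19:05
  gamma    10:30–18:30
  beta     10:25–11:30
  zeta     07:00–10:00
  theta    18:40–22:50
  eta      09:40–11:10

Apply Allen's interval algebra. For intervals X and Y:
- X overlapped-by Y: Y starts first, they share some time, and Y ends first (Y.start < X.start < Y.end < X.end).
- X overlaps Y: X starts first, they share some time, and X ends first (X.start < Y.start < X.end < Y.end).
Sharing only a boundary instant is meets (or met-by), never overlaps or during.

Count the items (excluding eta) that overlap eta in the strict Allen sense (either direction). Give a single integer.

4

Target eta = [09:40, 11:10].
alpha [06:25, 11:00] → overlaps → counts.
beta [10:25, 11:30] → overlapped-by → counts.
delta [07:30, 14:10] → contains → no.
epsilon [13:05, 15:15] → after → no.
gamma [10:30, 18:30] → overlapped-by → counts.
iota [08:05, 08:40] → before → no.
kappa [18:40, 20:20] → after → no.
lambda [18:25, 19:05] → after → no.
mu [14:05, 15:25] → after → no.
theta [18:40, 22:50] → after → no.
zeta [07:00, 10:00] → overlaps → counts.
Total: 4.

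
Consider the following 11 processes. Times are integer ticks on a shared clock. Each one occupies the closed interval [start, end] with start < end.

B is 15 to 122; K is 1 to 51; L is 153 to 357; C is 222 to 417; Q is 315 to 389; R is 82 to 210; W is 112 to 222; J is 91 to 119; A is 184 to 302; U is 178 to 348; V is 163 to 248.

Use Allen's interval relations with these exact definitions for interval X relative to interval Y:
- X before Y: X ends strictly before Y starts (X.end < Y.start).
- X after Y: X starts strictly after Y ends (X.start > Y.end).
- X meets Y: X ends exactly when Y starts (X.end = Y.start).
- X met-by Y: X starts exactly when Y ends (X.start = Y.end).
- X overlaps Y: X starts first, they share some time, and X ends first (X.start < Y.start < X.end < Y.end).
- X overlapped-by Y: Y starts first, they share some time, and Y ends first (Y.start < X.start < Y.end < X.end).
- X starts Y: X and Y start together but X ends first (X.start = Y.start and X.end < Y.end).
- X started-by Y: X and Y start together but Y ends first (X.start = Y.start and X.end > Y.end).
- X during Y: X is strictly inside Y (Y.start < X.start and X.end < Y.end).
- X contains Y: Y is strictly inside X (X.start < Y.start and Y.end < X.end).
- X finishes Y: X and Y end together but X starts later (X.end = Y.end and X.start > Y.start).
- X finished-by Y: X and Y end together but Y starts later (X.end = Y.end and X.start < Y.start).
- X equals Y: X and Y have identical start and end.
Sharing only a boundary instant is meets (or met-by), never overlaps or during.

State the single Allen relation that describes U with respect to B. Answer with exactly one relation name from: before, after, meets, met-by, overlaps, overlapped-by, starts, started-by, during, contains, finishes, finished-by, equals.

U = [178, 348]; B = [15, 122].
Compare endpoints: U.start > B.start, U.start > B.end, U.end > B.start, U.end > B.end.
That pattern is 'after'.

after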